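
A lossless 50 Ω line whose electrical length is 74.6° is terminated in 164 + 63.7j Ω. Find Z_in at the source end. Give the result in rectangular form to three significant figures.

tan(βl) = tan(74.6°) = 3.63
Z_in = Z_0·(Z_L + jZ_0·tanβl)/(Z_0 + jZ_L·tanβl)
     = 50·(164 + j245)/(-181 + j595)

Z_in ≈ 15 − j18.3 Ω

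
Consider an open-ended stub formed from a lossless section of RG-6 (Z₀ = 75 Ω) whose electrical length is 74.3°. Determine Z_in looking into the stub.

tan(βl) = 3.56
For an open-ended stub, Z_in = −jZ_0·cot(βl) = −jZ_0/tan(βl)

Z_in ≈ −j21.1 Ω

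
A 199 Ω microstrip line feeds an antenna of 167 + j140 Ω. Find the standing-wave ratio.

VSWR ≈ 2.16

Γ = (Z_L − Z_0)/(Z_L + Z_0) = (-32 + j140)/(366 + j140)
|Γ| = 144/392 = 0.366
VSWR = (1 + |Γ|)/(1 − |Γ|) = 1.37/0.634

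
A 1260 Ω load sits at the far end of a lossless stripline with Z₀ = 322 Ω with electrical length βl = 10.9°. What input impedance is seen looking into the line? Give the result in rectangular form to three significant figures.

Z_in ≈ 833 − j566 Ω

tan(βl) = tan(10.9°) = 0.193
Z_in = Z_0·(Z_L + jZ_0·tanβl)/(Z_0 + jZ_L·tanβl)
     = 322·(1260 + j62)/(322 + j243)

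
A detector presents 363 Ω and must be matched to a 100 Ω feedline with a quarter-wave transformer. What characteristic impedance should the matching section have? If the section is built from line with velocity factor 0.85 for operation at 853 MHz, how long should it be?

Z_qwt = √(Z_0·R_L) = √(100 × 363) = √36300
λ = 0.85·c/f = 0.299 m, so l = λ/4 = 0.0747 m

Z_qwt ≈ 191 Ω; length ≈ 7.47 cm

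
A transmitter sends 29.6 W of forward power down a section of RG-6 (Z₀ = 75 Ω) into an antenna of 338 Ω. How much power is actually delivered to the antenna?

P_delivered ≈ 17.6 W

Γ = (338 − 75)/(338 + 75) = 0.637
|Γ|² = 0.406
P_refl = |Γ|²·P_inc = 12 W, P_del = (1 − |Γ|²)·P_inc = 17.6 W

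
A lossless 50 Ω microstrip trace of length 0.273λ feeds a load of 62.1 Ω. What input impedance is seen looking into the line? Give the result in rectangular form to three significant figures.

Z_in ≈ 40.6 + j2.52 Ω

βl = 2π × 0.273 = 98.3°
tan(βl) = tan(98.3°) = -6.87
Z_in = Z_0·(Z_L + jZ_0·tanβl)/(Z_0 + jZ_L·tanβl)
     = 50·(62.1 − j344)/(50 − j427)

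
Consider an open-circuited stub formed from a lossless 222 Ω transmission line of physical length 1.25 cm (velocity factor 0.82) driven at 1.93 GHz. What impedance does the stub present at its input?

Z_in ≈ −j313 Ω

λ = v/f = 0.82·c / 1.93 GHz = 0.127 m
βl = 2π·l/λ = 2π × 0.0981 = 35.3°
tan(βl) = 0.708
For an open-circuited stub, Z_in = −jZ_0·cot(βl) = −jZ_0/tan(βl)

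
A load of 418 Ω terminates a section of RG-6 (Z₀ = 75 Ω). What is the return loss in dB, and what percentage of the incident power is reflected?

RL ≈ 3.15 dB; 48.4% of incident power reflected

Γ = (418 − 75)/(418 + 75) = 0.696
RL = −20·log₁₀(0.696) = 3.15 dB
P_refl/P_inc = |Γ|² = 0.484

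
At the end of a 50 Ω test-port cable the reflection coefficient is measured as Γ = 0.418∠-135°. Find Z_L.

Z_L ≈ 23.4 − j16.7 Ω

Z_L = Z_0·(1 + Γ)/(1 − Γ) = 50·(0.704 − j0.296)/(1.3 + j0.296)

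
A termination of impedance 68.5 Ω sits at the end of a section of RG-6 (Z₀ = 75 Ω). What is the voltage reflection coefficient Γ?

Γ = (Z_L − Z_0)/(Z_L + Z_0) = (68.5 − 75)/(68.5 + 75) = -6.5/143.5

Γ = -0.0453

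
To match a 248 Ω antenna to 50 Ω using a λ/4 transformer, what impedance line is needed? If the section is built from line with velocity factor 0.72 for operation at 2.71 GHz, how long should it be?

Z_qwt ≈ 111 Ω; length ≈ 1.99 cm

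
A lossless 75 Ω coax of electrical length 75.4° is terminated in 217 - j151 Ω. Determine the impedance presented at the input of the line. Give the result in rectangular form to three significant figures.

tan(βl) = tan(75.4°) = 3.84
Z_in = Z_0·(Z_L + jZ_0·tanβl)/(Z_0 + jZ_L·tanβl)
     = 75·(217 + j137)/(655 + j833)

Z_in ≈ 17.1 − j6.09 Ω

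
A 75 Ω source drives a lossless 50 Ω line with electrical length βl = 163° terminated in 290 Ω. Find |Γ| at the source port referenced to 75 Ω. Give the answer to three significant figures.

tan(βl) = -0.306
Z_in = Z_0·(Z_L + jZ_0·tanβl)/(Z_0 + jZ_L·tanβl) = 76.5 + j120 Ω
Γ_s = (Z_in − Z_s)/(Z_in + Z_s) = (1.51 + j120)/(152 + j120), |Γ_s| = 0.622

|Γ| ≈ 0.622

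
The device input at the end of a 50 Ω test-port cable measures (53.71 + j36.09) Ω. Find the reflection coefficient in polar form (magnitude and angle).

Γ = (Z_L − Z_0)/(Z_L + Z_0) = (3.71 + j36.09)/(103.7 + j36.09)
|Γ| = 36.3/110 = 0.33

Γ ≈ 0.33 ∠ 64.9°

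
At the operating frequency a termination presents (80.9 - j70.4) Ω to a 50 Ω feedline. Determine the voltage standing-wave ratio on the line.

VSWR ≈ 3.14

Γ = (Z_L − Z_0)/(Z_L + Z_0) = (30.9 − j70.4)/(130.9 − j70.4)
|Γ| = 76.9/149 = 0.517
VSWR = (1 + |Γ|)/(1 − |Γ|) = 1.52/0.483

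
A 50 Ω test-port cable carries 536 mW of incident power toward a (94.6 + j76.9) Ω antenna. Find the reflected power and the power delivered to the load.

|Γ| = |(44.6 + j76.9)/(144.6 + j76.9)| = 0.543
|Γ|² = 0.295
P_refl = |Γ|²·P_inc = 158 mW, P_del = (1 − |Γ|²)·P_inc = 378 mW

P_reflected ≈ 158 mW; P_delivered ≈ 378 mW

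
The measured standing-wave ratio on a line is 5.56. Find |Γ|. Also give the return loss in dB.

|Γ| ≈ 0.695; return loss ≈ 3.16 dB

|Γ| = (S − 1)/(S + 1) = (5.56 − 1)/(5.56 + 1) = 4.56/6.56
RL = −20·log₁₀|Γ| = −20·log₁₀(0.695)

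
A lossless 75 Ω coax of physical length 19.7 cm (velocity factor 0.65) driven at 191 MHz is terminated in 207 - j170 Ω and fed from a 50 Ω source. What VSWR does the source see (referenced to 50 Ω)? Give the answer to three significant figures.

VSWR ≈ 3.31

λ = v/f = 0.65·c / 191 MHz = 1.02 m
βl = 2π·l/λ = 2π × 0.193 = 69.5°
tan(βl) = 2.67
Z_in = Z_0·(Z_L + jZ_0·tanβl)/(Z_0 + jZ_L·tanβl) = 16.2 − j12.6 Ω
Γ_s = (Z_in − Z_s)/(Z_in + Z_s) = (-33.8 − j12.6)/(66.2 − j12.6), |Γ_s| = 0.536
VSWR = (1 + |Γ_s|)/(1 − |Γ_s|)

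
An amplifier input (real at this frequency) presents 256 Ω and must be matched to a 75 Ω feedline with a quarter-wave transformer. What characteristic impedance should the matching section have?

Z_qwt = √(Z_0·R_L) = √(75 × 256) = √19200

Z_qwt ≈ 139 Ω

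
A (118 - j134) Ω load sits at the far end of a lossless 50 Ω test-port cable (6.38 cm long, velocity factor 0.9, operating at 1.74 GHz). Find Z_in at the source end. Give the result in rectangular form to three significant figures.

Z_in ≈ 62.5 + j109 Ω

λ = v/f = 0.9·c / 1.74 GHz = 0.155 m
βl = 2π·l/λ = 2π × 0.411 = 148°
tan(βl) = tan(148°) = -0.624
Z_in = Z_0·(Z_L + jZ_0·tanβl)/(Z_0 + jZ_L·tanβl)
     = 50·(118 − j165)/(-33.7 − j73.7)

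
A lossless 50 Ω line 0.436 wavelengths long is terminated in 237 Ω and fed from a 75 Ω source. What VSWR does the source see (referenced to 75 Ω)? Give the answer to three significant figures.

βl = 2π × 0.436 = 157°
tan(βl) = -0.425
Z_in = Z_0·(Z_L + jZ_0·tanβl)/(Z_0 + jZ_L·tanβl) = 55.3 + j90.1 Ω
Γ_s = (Z_in − Z_s)/(Z_in + Z_s) = (-19.7 + j90.1)/(130 + j90.1), |Γ_s| = 0.583
VSWR = (1 + |Γ_s|)/(1 − |Γ_s|)

VSWR ≈ 3.79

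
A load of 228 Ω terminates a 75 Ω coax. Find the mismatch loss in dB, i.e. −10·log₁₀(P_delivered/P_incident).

mismatch loss ≈ 1.28 dB

Γ = (228 − 75)/(228 + 75) = 0.505
|Γ|² = 0.255, so P_del/P_inc = 1 − |Γ|² = 0.745
ML = −10·log₁₀(1 − |Γ|²)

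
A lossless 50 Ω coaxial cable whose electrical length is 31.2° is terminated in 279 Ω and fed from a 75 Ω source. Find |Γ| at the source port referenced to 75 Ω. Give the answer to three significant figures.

|Γ| ≈ 0.666

tan(βl) = 0.606
Z_in = Z_0·(Z_L + jZ_0·tanβl)/(Z_0 + jZ_L·tanβl) = 30.7 − j73.5 Ω
Γ_s = (Z_in − Z_s)/(Z_in + Z_s) = (-44.3 − j73.5)/(106 − j73.5), |Γ_s| = 0.666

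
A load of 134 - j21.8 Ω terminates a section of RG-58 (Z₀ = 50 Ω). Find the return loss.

RL ≈ 6.59 dB

Γ = (84 − j21.8)/(184 − j21.8), |Γ| = 0.468
RL = −20·log₁₀|Γ| = −20·log₁₀(0.468)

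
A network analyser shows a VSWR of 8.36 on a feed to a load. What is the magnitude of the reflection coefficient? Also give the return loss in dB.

|Γ| ≈ 0.786; return loss ≈ 2.09 dB

|Γ| = (S − 1)/(S + 1) = (8.36 − 1)/(8.36 + 1) = 7.36/9.36
RL = −20·log₁₀|Γ| = −20·log₁₀(0.786)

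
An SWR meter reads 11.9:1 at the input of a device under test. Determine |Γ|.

|Γ| = (S − 1)/(S + 1) = (11.9 − 1)/(11.9 + 1) = 10.9/12.9

|Γ| ≈ 0.845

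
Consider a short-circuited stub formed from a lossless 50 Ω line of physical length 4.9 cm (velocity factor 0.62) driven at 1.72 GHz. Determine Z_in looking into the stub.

Z_in ≈ −j15.2 Ω

λ = v/f = 0.62·c / 1.72 GHz = 0.108 m
βl = 2π·l/λ = 2π × 0.453 = 163°
tan(βl) = -0.303
For a short-circuited stub, Z_in = jZ_0·tan(βl)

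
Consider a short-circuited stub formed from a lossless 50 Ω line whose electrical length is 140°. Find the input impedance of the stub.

Z_in ≈ −j42 Ω

tan(βl) = -0.839
For a short-circuited stub, Z_in = jZ_0·tan(βl)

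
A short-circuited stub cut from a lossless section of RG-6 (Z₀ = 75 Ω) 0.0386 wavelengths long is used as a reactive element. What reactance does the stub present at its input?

X_in ≈ 18.6 Ω (inductive)

βl = 2π × 0.0386 = 13.9°
tan(βl) = 0.247
For a short-circuited stub, Z_in = jZ_0·tan(βl)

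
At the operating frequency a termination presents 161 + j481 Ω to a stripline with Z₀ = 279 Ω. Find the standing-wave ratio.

VSWR ≈ 7.32

Γ = (Z_L − Z_0)/(Z_L + Z_0) = (-118 + j481)/(440 + j481)
|Γ| = 495/652 = 0.76
VSWR = (1 + |Γ|)/(1 − |Γ|) = 1.76/0.24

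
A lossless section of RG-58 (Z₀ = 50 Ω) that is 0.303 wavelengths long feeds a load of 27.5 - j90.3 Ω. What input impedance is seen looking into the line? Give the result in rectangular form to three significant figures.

βl = 2π × 0.303 = 109°
tan(βl) = tan(109°) = -2.89
Z_in = Z_0·(Z_L + jZ_0·tanβl)/(Z_0 + jZ_L·tanβl)
     = 50·(27.5 − j235)/(-211 − j79.5)

Z_in ≈ 12.6 + j50.9 Ω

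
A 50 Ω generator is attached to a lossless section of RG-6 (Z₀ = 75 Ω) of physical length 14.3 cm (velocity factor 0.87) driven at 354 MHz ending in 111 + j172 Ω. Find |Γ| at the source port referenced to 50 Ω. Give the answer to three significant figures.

|Γ| ≈ 0.69

λ = v/f = 0.87·c / 354 MHz = 0.737 m
βl = 2π·l/λ = 2π × 0.194 = 69.8°
tan(βl) = 2.72
Z_in = Z_0·(Z_L + jZ_0·tanβl)/(Z_0 + jZ_L·tanβl) = 21.4 − j55.3 Ω
Γ_s = (Z_in − Z_s)/(Z_in + Z_s) = (-28.6 − j55.3)/(71.4 − j55.3), |Γ_s| = 0.69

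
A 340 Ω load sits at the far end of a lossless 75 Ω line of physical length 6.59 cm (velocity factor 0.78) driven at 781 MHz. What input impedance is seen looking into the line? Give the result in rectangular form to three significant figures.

λ = v/f = 0.78·c / 781 MHz = 0.3 m
βl = 2π·l/λ = 2π × 0.22 = 79.2°
tan(βl) = tan(79.2°) = 5.23
Z_in = Z_0·(Z_L + jZ_0·tanβl)/(Z_0 + jZ_L·tanβl)
     = 75·(340 + j392)/(75 + j1780)

Z_in ≈ 17.1 − j13.6 Ω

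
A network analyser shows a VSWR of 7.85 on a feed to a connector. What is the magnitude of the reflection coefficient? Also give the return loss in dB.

|Γ| ≈ 0.774; return loss ≈ 2.23 dB

|Γ| = (S − 1)/(S + 1) = (7.85 − 1)/(7.85 + 1) = 6.85/8.85
RL = −20·log₁₀|Γ| = −20·log₁₀(0.774)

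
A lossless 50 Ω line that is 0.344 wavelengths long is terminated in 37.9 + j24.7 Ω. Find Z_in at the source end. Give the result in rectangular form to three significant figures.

Z_in ≈ 28.5 − j10.2 Ω

βl = 2π × 0.344 = 124°
tan(βl) = tan(124°) = -1.49
Z_in = Z_0·(Z_L + jZ_0·tanβl)/(Z_0 + jZ_L·tanβl)
     = 50·(37.9 − j49.9)/(86.8 − j56.5)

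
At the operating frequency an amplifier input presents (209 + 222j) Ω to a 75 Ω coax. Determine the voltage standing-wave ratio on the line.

Γ = (Z_L − Z_0)/(Z_L + Z_0) = (134 + j222)/(284 + j222)
|Γ| = 259/360 = 0.719
VSWR = (1 + |Γ|)/(1 − |Γ|) = 1.72/0.281

VSWR ≈ 6.13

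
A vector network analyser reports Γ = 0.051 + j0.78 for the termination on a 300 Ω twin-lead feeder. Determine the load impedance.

Z_L ≈ 77.3 + j310 Ω

Z_L = Z_0·(1 + Γ)/(1 − Γ) = 300·(1.05 + j0.78)/(0.949 − j0.78)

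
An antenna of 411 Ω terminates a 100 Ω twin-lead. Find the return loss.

Γ = (411 − 100)/(411 + 100) = 0.609
RL = −20·log₁₀|Γ| = −20·log₁₀(0.609)

RL ≈ 4.31 dB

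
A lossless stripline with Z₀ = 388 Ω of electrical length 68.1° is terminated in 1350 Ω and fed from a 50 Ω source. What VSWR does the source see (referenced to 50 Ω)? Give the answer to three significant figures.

tan(βl) = 2.49
Z_in = Z_0·(Z_L + jZ_0·tanβl)/(Z_0 + jZ_L·tanβl) = 128 − j141 Ω
Γ_s = (Z_in − Z_s)/(Z_in + Z_s) = (77.8 − j141)/(178 − j141), |Γ_s| = 0.71
VSWR = (1 + |Γ_s|)/(1 − |Γ_s|)

VSWR ≈ 5.9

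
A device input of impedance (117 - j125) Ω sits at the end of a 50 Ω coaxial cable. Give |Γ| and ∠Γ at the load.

Γ ≈ 0.68 ∠ -25°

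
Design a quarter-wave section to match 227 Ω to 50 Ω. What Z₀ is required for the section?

Z_qwt = √(Z_0·R_L) = √(50 × 227) = √11350

Z_qwt ≈ 107 Ω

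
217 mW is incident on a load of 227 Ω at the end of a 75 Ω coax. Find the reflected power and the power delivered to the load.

P_reflected ≈ 55 mW; P_delivered ≈ 162 mW

Γ = (227 − 75)/(227 + 75) = 0.503
|Γ|² = 0.253
P_refl = |Γ|²·P_inc = 55 mW, P_del = (1 − |Γ|²)·P_inc = 162 mW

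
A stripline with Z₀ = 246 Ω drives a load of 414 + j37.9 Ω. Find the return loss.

RL ≈ 11.7 dB

Γ = (168 + j37.9)/(660 + j37.9), |Γ| = 0.261
RL = −20·log₁₀|Γ| = −20·log₁₀(0.261)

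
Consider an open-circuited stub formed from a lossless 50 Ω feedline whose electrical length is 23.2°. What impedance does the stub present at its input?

Z_in ≈ −j117 Ω

tan(βl) = 0.429
For an open-circuited stub, Z_in = −jZ_0·cot(βl) = −jZ_0/tan(βl)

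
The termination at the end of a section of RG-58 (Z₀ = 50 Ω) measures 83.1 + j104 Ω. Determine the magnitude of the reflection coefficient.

|Γ| ≈ 0.646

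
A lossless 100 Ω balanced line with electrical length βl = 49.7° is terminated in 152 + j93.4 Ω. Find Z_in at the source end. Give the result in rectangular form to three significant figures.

Z_in ≈ 113 − j91.2 Ω

tan(βl) = tan(49.7°) = 1.18
Z_in = Z_0·(Z_L + jZ_0·tanβl)/(Z_0 + jZ_L·tanβl)
     = 100·(152 + j211)/(-10.1 + j179)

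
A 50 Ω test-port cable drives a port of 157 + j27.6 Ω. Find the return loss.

RL ≈ 5.53 dB

Γ = (107 + j27.6)/(207 + j27.6), |Γ| = 0.529
RL = −20·log₁₀|Γ| = −20·log₁₀(0.529)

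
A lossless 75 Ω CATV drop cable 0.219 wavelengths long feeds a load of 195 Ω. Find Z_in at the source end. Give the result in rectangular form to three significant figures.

Z_in ≈ 29.8 − j12.5 Ω

βl = 2π × 0.219 = 78.8°
tan(βl) = tan(78.8°) = 5.07
Z_in = Z_0·(Z_L + jZ_0·tanβl)/(Z_0 + jZ_L·tanβl)
     = 75·(195 + j380)/(75 + j988)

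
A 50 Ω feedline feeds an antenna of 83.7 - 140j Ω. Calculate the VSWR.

VSWR ≈ 6.81

Γ = (Z_L − Z_0)/(Z_L + Z_0) = (33.7 − j140)/(133.7 − j140)
|Γ| = 144/194 = 0.744
VSWR = (1 + |Γ|)/(1 − |Γ|) = 1.74/0.256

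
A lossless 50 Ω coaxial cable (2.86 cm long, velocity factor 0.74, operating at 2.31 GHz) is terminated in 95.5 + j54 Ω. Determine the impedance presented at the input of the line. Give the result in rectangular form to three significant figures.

λ = v/f = 0.74·c / 2.31 GHz = 0.0961 m
βl = 2π·l/λ = 2π × 0.298 = 107°
tan(βl) = tan(107°) = -3.24
Z_in = Z_0·(Z_L + jZ_0·tanβl)/(Z_0 + jZ_L·tanβl)
     = 50·(95.5 − j108)/(225 − j310)

Z_in ≈ 18.8 + j1.78 Ω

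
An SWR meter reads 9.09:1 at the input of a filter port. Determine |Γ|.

|Γ| = (S − 1)/(S + 1) = (9.09 − 1)/(9.09 + 1) = 8.09/10.1

|Γ| ≈ 0.802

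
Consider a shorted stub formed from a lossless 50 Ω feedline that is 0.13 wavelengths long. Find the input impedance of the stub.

βl = 2π × 0.13 = 46.8°
tan(βl) = 1.06
For a shorted stub, Z_in = jZ_0·tan(βl)

Z_in ≈ +j53.2 Ω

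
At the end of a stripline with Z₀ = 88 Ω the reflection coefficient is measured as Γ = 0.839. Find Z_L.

Z_L = Z_0·(1 + Γ)/(1 − Γ) = 88·(1.84)/(0.161)

Z_L ≈ 1010 Ω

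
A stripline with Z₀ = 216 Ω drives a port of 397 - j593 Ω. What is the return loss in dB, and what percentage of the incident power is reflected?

Γ = (181 − j593)/(613 − j593), |Γ| = 0.727
RL = −20·log₁₀(0.727) = 2.77 dB
P_refl/P_inc = |Γ|² = 0.528

RL ≈ 2.77 dB; 52.8% of incident power reflected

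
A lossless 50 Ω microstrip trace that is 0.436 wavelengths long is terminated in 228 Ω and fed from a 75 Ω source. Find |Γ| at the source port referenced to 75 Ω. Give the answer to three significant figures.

βl = 2π × 0.436 = 157°
tan(βl) = -0.425
Z_in = Z_0·(Z_L + jZ_0·tanβl)/(Z_0 + jZ_L·tanβl) = 56.5 + j88.4 Ω
Γ_s = (Z_in − Z_s)/(Z_in + Z_s) = (-18.5 + j88.4)/(132 + j88.4), |Γ_s| = 0.57

|Γ| ≈ 0.57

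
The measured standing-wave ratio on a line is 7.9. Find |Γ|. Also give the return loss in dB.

|Γ| ≈ 0.775; return loss ≈ 2.21 dB

|Γ| = (S − 1)/(S + 1) = (7.9 − 1)/(7.9 + 1) = 6.9/8.9
RL = −20·log₁₀|Γ| = −20·log₁₀(0.775)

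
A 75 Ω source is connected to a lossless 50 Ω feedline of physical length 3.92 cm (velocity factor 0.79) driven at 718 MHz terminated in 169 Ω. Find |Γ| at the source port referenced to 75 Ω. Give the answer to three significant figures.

λ = v/f = 0.79·c / 718 MHz = 0.33 m
βl = 2π·l/λ = 2π × 0.119 = 42.8°
tan(βl) = 0.924
Z_in = Z_0·(Z_L + jZ_0·tanβl)/(Z_0 + jZ_L·tanβl) = 29.1 − j44.8 Ω
Γ_s = (Z_in − Z_s)/(Z_in + Z_s) = (-45.9 − j44.8)/(104 − j44.8), |Γ_s| = 0.566

|Γ| ≈ 0.566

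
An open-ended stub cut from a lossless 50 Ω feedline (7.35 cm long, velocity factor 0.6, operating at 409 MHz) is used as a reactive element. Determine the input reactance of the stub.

λ = v/f = 0.6·c / 409 MHz = 0.44 m
βl = 2π·l/λ = 2π × 0.167 = 60.1°
tan(βl) = 1.74
For an open-ended stub, Z_in = −jZ_0·cot(βl) = −jZ_0/tan(βl)

X_in ≈ -28.7 Ω (capacitive)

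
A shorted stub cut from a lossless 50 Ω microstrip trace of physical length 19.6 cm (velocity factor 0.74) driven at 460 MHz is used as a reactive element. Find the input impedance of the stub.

λ = v/f = 0.74·c / 460 MHz = 0.483 m
βl = 2π·l/λ = 2π × 0.406 = 146°
tan(βl) = -0.669
For a shorted stub, Z_in = jZ_0·tan(βl)

Z_in ≈ −j33.5 Ω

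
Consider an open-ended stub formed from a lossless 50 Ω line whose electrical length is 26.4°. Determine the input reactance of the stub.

tan(βl) = 0.496
For an open-ended stub, Z_in = −jZ_0·cot(βl) = −jZ_0/tan(βl)

X_in ≈ -101 Ω (capacitive)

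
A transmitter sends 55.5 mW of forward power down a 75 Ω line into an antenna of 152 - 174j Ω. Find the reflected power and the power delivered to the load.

|Γ| = |(77 − j174)/(227 − j174)| = 0.665
|Γ|² = 0.443
P_refl = |Γ|²·P_inc = 24.6 mW, P_del = (1 − |Γ|²)·P_inc = 30.9 mW

P_reflected ≈ 24.6 mW; P_delivered ≈ 30.9 mW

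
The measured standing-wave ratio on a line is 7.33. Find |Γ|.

|Γ| ≈ 0.76

|Γ| = (S − 1)/(S + 1) = (7.33 − 1)/(7.33 + 1) = 6.33/8.33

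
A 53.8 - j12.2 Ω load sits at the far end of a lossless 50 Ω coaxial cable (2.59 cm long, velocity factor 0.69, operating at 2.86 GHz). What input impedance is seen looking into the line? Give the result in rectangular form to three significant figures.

Z_in ≈ 60.2 + j8.86 Ω

λ = v/f = 0.69·c / 2.86 GHz = 0.0724 m
βl = 2π·l/λ = 2π × 0.358 = 129°
tan(βl) = tan(129°) = -1.24
Z_in = Z_0·(Z_L + jZ_0·tanβl)/(Z_0 + jZ_L·tanβl)
     = 50·(53.8 − j74.3)/(34.8 − j66.9)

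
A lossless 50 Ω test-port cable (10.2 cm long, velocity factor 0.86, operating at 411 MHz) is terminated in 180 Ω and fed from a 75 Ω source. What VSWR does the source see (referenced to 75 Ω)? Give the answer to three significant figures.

λ = v/f = 0.86·c / 411 MHz = 0.628 m
βl = 2π·l/λ = 2π × 0.162 = 58.5°
tan(βl) = 1.63
Z_in = Z_0·(Z_L + jZ_0·tanβl)/(Z_0 + jZ_L·tanβl) = 18.6 − j27.5 Ω
Γ_s = (Z_in − Z_s)/(Z_in + Z_s) = (-56.4 − j27.5)/(93.6 − j27.5), |Γ_s| = 0.644
VSWR = (1 + |Γ_s|)/(1 − |Γ_s|)

VSWR ≈ 4.61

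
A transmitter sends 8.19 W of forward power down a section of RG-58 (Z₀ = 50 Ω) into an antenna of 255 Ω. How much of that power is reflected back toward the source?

P_reflected ≈ 3.7 W

Γ = (255 − 50)/(255 + 50) = 0.672
|Γ|² = 0.452
P_refl = |Γ|²·P_inc = 3.7 W, P_del = (1 − |Γ|²)·P_inc = 4.49 W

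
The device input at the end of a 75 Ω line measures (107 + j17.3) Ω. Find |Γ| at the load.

Γ = (Z_L − Z_0)/(Z_L + Z_0) = (32 + j17.3)/(182 + j17.3)
|Γ| = 36.4/183

|Γ| ≈ 0.199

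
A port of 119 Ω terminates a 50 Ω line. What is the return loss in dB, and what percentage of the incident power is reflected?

Γ = (119 − 50)/(119 + 50) = 0.408
RL = −20·log₁₀(0.408) = 7.78 dB
P_refl/P_inc = |Γ|² = 0.167

RL ≈ 7.78 dB; 16.7% of incident power reflected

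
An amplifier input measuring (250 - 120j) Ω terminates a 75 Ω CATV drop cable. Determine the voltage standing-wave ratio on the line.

VSWR ≈ 4.16

Γ = (Z_L − Z_0)/(Z_L + Z_0) = (175 − j120)/(325 − j120)
|Γ| = 212/346 = 0.612
VSWR = (1 + |Γ|)/(1 − |Γ|) = 1.61/0.388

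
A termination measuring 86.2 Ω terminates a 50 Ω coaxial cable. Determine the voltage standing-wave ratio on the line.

For a purely resistive load, VSWR = R_L/Z_0 or Z_0/R_L (whichever > 1) = 86.2/50

VSWR ≈ 1.72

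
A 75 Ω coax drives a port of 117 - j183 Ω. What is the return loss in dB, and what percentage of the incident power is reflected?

RL ≈ 3 dB; 50.1% of incident power reflected

Γ = (42 − j183)/(192 − j183), |Γ| = 0.708
RL = −20·log₁₀(0.708) = 3 dB
P_refl/P_inc = |Γ|² = 0.501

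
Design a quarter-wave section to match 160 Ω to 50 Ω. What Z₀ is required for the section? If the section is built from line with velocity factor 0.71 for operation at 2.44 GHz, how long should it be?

Z_qwt ≈ 89.4 Ω; length ≈ 2.18 cm

Z_qwt = √(Z_0·R_L) = √(50 × 160) = √8000
λ = 0.71·c/f = 0.0873 m, so l = λ/4 = 0.0218 m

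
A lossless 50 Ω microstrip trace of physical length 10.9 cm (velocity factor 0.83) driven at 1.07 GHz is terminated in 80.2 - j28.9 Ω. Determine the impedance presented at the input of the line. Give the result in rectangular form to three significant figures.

Z_in ≈ 94.3 − j9.65 Ω

λ = v/f = 0.83·c / 1.07 GHz = 0.233 m
βl = 2π·l/λ = 2π × 0.468 = 169°
tan(βl) = tan(169°) = -0.201
Z_in = Z_0·(Z_L + jZ_0·tanβl)/(Z_0 + jZ_L·tanβl)
     = 50·(80.2 − j39)/(44.2 − j16.1)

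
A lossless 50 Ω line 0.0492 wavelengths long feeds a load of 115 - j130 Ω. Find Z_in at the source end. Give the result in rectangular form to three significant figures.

βl = 2π × 0.0492 = 17.7°
tan(βl) = tan(17.7°) = 0.319
Z_in = Z_0·(Z_L + jZ_0·tanβl)/(Z_0 + jZ_L·tanβl)
     = 50·(115 − j114)/(91.5 + j36.7)

Z_in ≈ 32.6 − j75.4 Ω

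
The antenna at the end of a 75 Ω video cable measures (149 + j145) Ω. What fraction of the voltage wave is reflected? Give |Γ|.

|Γ| ≈ 0.61

Γ = (Z_L − Z_0)/(Z_L + Z_0) = (74 + j145)/(224 + j145)
|Γ| = 163/267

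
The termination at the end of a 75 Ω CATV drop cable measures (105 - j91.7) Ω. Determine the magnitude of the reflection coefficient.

|Γ| ≈ 0.478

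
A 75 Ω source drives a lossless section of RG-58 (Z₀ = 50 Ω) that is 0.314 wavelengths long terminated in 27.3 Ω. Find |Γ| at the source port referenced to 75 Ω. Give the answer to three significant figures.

βl = 2π × 0.314 = 113°
tan(βl) = -2.35
Z_in = Z_0·(Z_L + jZ_0·tanβl)/(Z_0 + jZ_L·tanβl) = 67.3 − j31.2 Ω
Γ_s = (Z_in − Z_s)/(Z_in + Z_s) = (-7.7 − j31.2)/(142 − j31.2), |Γ_s| = 0.22

|Γ| ≈ 0.22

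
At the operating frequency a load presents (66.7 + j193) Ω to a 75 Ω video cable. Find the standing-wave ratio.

Γ = (Z_L − Z_0)/(Z_L + Z_0) = (-8.3 + j193)/(141.7 + j193)
|Γ| = 193/239 = 0.807
VSWR = (1 + |Γ|)/(1 − |Γ|) = 1.81/0.193

VSWR ≈ 9.35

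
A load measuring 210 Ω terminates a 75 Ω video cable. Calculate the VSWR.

Γ = (210 − 75)/(210 + 75) = 0.474
VSWR = (1 + 0.474)/(1 − 0.474)

VSWR ≈ 2.8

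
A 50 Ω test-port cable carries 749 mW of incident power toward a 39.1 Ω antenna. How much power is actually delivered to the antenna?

P_delivered ≈ 738 mW

Γ = (39.1 − 50)/(39.1 + 50) = -0.122
|Γ|² = 0.015
P_refl = |Γ|²·P_inc = 11.2 mW, P_del = (1 − |Γ|²)·P_inc = 738 mW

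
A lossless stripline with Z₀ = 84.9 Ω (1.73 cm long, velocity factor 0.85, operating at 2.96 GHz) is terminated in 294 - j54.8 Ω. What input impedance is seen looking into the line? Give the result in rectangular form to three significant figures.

λ = v/f = 0.85·c / 2.96 GHz = 0.0861 m
βl = 2π·l/λ = 2π × 0.201 = 72.3°
tan(βl) = tan(72.3°) = 3.13
Z_in = Z_0·(Z_L + jZ_0·tanβl)/(Z_0 + jZ_L·tanβl)
     = 84.9·(294 + j211)/(257 + j921)

Z_in ≈ 25.1 − j20.1 Ω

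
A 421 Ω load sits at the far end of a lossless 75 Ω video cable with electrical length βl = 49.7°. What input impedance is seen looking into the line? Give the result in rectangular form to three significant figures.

Z_in ≈ 22.5 − j60.2 Ω

tan(βl) = tan(49.7°) = 1.18
Z_in = Z_0·(Z_L + jZ_0·tanβl)/(Z_0 + jZ_L·tanβl)
     = 75·(421 + j88.4)/(75 + j496)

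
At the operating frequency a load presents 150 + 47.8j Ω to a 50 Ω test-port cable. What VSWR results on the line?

Γ = (Z_L − Z_0)/(Z_L + Z_0) = (100 + j47.8)/(200 + j47.8)
|Γ| = 111/206 = 0.539
VSWR = (1 + |Γ|)/(1 − |Γ|) = 1.54/0.461

VSWR ≈ 3.34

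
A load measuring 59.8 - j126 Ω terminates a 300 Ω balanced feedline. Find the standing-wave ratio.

Γ = (Z_L − Z_0)/(Z_L + Z_0) = (-240.2 − j126)/(359.8 − j126)
|Γ| = 271/381 = 0.712
VSWR = (1 + |Γ|)/(1 − |Γ|) = 1.71/0.288

VSWR ≈ 5.93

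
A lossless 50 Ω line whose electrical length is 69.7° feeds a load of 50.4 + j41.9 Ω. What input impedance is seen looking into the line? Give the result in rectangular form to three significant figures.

Z_in ≈ 46.4 − j40 Ω

tan(βl) = tan(69.7°) = 2.7
Z_in = Z_0·(Z_L + jZ_0·tanβl)/(Z_0 + jZ_L·tanβl)
     = 50·(50.4 + j177)/(-63.3 + j136)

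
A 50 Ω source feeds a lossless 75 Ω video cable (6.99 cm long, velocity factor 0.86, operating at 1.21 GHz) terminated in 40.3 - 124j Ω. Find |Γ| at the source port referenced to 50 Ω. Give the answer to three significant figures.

λ = v/f = 0.86·c / 1.21 GHz = 0.213 m
βl = 2π·l/λ = 2π × 0.328 = 118°
tan(βl) = -1.88
Z_in = Z_0·(Z_L + jZ_0·tanβl)/(Z_0 + jZ_L·tanβl) = 33.4 + j110 Ω
Γ_s = (Z_in − Z_s)/(Z_in + Z_s) = (-16.6 + j110)/(83.4 + j110), |Γ_s| = 0.805

|Γ| ≈ 0.805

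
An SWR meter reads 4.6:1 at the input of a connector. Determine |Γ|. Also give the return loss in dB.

|Γ| = (S − 1)/(S + 1) = (4.6 − 1)/(4.6 + 1) = 3.6/5.6
RL = −20·log₁₀|Γ| = −20·log₁₀(0.643)

|Γ| ≈ 0.643; return loss ≈ 3.84 dB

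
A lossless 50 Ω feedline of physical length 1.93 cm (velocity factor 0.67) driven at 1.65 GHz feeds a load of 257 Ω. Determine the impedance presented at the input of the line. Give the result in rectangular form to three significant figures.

Z_in ≈ 13.6 − j30.7 Ω

λ = v/f = 0.67·c / 1.65 GHz = 0.122 m
βl = 2π·l/λ = 2π × 0.158 = 57°
tan(βl) = tan(57°) = 1.54
Z_in = Z_0·(Z_L + jZ_0·tanβl)/(Z_0 + jZ_L·tanβl)
     = 50·(257 + j77.1)/(50 + j396)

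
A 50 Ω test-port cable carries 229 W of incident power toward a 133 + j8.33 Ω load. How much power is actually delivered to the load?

P_delivered ≈ 182 W

|Γ| = |(83 + j8.33)/(183 + j8.33)| = 0.455
|Γ|² = 0.207
P_refl = |Γ|²·P_inc = 47.5 W, P_del = (1 − |Γ|²)·P_inc = 182 W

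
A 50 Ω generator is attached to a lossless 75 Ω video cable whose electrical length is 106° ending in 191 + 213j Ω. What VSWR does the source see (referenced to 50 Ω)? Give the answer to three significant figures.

VSWR ≈ 3.99

tan(βl) = -3.49
Z_in = Z_0·(Z_L + jZ_0·tanβl)/(Z_0 + jZ_L·tanβl) = 12.7 + j5.9 Ω
Γ_s = (Z_in − Z_s)/(Z_in + Z_s) = (-37.3 + j5.9)/(62.7 + j5.9), |Γ_s| = 0.599
VSWR = (1 + |Γ_s|)/(1 − |Γ_s|)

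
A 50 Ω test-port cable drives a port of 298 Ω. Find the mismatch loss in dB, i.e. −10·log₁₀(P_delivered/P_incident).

mismatch loss ≈ 3.08 dB

Γ = (298 − 50)/(298 + 50) = 0.713
|Γ|² = 0.508, so P_del/P_inc = 1 − |Γ|² = 0.492
ML = −10·log₁₀(1 − |Γ|²)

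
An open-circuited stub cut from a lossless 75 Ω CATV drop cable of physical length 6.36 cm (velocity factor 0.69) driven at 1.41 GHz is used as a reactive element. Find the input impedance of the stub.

Z_in ≈ +j168 Ω

λ = v/f = 0.69·c / 1.41 GHz = 0.147 m
βl = 2π·l/λ = 2π × 0.433 = 156°
tan(βl) = -0.446
For an open-circuited stub, Z_in = −jZ_0·cot(βl) = −jZ_0/tan(βl)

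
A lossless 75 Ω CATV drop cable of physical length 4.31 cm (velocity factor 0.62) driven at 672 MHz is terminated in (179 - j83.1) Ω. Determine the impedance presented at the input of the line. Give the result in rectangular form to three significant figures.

λ = v/f = 0.62·c / 672 MHz = 0.277 m
βl = 2π·l/λ = 2π × 0.156 = 56.1°
tan(βl) = tan(56.1°) = 1.49
Z_in = Z_0·(Z_L + jZ_0·tanβl)/(Z_0 + jZ_L·tanβl)
     = 75·(179 + j28.3)/(198 + j266)

Z_in ≈ 29.3 − j28.6 Ω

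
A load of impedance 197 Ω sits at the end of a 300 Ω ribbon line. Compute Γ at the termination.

Γ = -0.207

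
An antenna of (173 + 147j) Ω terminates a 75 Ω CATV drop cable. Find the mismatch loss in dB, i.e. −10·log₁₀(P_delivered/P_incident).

Γ = (98 + j147)/(248 + j147), |Γ| = 0.613
|Γ|² = 0.376, so P_del/P_inc = 1 − |Γ|² = 0.624
ML = −10·log₁₀(1 − |Γ|²)

mismatch loss ≈ 2.05 dB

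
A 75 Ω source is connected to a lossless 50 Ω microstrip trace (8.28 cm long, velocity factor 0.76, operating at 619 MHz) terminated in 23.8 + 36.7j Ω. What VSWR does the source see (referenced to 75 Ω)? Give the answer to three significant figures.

λ = v/f = 0.76·c / 619 MHz = 0.368 m
βl = 2π·l/λ = 2π × 0.225 = 80.9°
tan(βl) = 6.26
Z_in = Z_0·(Z_L + jZ_0·tanβl)/(Z_0 + jZ_L·tanβl) = 43.9 − j60.9 Ω
Γ_s = (Z_in − Z_s)/(Z_in + Z_s) = (-31.1 − j60.9)/(119 − j60.9), |Γ_s| = 0.512
VSWR = (1 + |Γ_s|)/(1 − |Γ_s|)

VSWR ≈ 3.1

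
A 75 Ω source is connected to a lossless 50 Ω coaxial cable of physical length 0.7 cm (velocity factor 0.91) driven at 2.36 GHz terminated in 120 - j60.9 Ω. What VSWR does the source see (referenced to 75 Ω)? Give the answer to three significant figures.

λ = v/f = 0.91·c / 2.36 GHz = 0.116 m
βl = 2π·l/λ = 2π × 0.0605 = 21.8°
tan(βl) = 0.4
Z_in = Z_0·(Z_L + jZ_0·tanβl)/(Z_0 + jZ_L·tanβl) = 44.5 − j56.2 Ω
Γ_s = (Z_in − Z_s)/(Z_in + Z_s) = (-30.5 − j56.2)/(119 − j56.2), |Γ_s| = 0.485
VSWR = (1 + |Γ_s|)/(1 − |Γ_s|)

VSWR ≈ 2.88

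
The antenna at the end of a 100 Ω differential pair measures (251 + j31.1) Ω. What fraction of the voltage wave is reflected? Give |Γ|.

Γ = (Z_L − Z_0)/(Z_L + Z_0) = (151 + j31.1)/(351 + j31.1)
|Γ| = 154/352

|Γ| ≈ 0.438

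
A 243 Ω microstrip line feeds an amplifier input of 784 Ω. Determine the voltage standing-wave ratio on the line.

Γ = (784 − 243)/(784 + 243) = 0.527
VSWR = (1 + 0.527)/(1 − 0.527)

VSWR ≈ 3.23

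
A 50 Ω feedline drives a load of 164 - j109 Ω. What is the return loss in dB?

RL ≈ 3.65 dB

Γ = (114 − j109)/(214 − j109), |Γ| = 0.657
RL = −20·log₁₀|Γ| = −20·log₁₀(0.657)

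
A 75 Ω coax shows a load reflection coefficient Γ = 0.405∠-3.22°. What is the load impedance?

Z_L ≈ 176 − j9.6 Ω

Z_L = Z_0·(1 + Γ)/(1 − Γ) = 75·(1.4 − j0.0227)/(0.596 + j0.0227)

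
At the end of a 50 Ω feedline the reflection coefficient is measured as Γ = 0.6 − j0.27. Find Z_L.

Z_L = Z_0·(1 + Γ)/(1 − Γ) = 50·(1.6 − j0.27)/(0.4 + j0.27)

Z_L ≈ 122 − j116 Ω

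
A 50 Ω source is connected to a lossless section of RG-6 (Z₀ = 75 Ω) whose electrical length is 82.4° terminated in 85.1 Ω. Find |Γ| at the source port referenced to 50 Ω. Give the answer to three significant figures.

tan(βl) = 7.49
Z_in = Z_0·(Z_L + jZ_0·tanβl)/(Z_0 + jZ_L·tanβl) = 66.4 − j2.2 Ω
Γ_s = (Z_in − Z_s)/(Z_in + Z_s) = (16.4 − j2.2)/(116 − j2.2), |Γ_s| = 0.142

|Γ| ≈ 0.142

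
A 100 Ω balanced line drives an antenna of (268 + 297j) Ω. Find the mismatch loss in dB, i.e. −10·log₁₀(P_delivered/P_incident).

mismatch loss ≈ 3.19 dB

Γ = (168 + j297)/(368 + j297), |Γ| = 0.722
|Γ|² = 0.521, so P_del/P_inc = 1 − |Γ|² = 0.479
ML = −10·log₁₀(1 − |Γ|²)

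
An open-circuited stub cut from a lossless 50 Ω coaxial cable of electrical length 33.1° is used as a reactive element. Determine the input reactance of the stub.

tan(βl) = 0.652
For an open-circuited stub, Z_in = −jZ_0·cot(βl) = −jZ_0/tan(βl)

X_in ≈ -76.7 Ω (capacitive)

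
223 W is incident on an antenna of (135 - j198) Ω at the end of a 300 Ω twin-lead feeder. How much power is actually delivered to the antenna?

P_delivered ≈ 158 W

|Γ| = |(-165 − j198)/(435 − j198)| = 0.539
|Γ|² = 0.291
P_refl = |Γ|²·P_inc = 64.9 W, P_del = (1 − |Γ|²)·P_inc = 158 W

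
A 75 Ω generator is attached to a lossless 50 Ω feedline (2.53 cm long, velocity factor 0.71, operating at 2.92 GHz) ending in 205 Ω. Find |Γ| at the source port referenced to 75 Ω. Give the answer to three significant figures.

λ = v/f = 0.71·c / 2.92 GHz = 0.0729 m
βl = 2π·l/λ = 2π × 0.347 = 125°
tan(βl) = -1.44
Z_in = Z_0·(Z_L + jZ_0·tanβl)/(Z_0 + jZ_L·tanβl) = 17.6 + j31.8 Ω
Γ_s = (Z_in − Z_s)/(Z_in + Z_s) = (-57.4 + j31.8)/(92.6 + j31.8), |Γ_s| = 0.67

|Γ| ≈ 0.67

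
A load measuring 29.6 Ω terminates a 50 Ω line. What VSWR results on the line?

VSWR ≈ 1.69

For a purely resistive load, VSWR = R_L/Z_0 or Z_0/R_L (whichever > 1) = 50/29.6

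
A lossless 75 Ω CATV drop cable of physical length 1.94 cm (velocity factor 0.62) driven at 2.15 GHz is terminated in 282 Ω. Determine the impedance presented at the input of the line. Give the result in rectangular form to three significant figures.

λ = v/f = 0.62·c / 2.15 GHz = 0.0865 m
βl = 2π·l/λ = 2π × 0.224 = 80.7°
tan(βl) = tan(80.7°) = 6.13
Z_in = Z_0·(Z_L + jZ_0·tanβl)/(Z_0 + jZ_L·tanβl)
     = 75·(282 + j459)/(75 + j1730)

Z_in ≈ 20.4 − j11.4 Ω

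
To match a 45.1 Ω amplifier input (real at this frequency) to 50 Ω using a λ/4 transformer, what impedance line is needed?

Z_qwt = √(Z_0·R_L) = √(50 × 45.1) = √2255

Z_qwt ≈ 47.5 Ω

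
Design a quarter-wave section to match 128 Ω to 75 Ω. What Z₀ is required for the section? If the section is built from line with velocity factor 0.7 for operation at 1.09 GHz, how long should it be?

Z_qwt = √(Z_0·R_L) = √(75 × 128) = √9600
λ = 0.7·c/f = 0.193 m, so l = λ/4 = 0.0482 m

Z_qwt ≈ 98 Ω; length ≈ 4.82 cm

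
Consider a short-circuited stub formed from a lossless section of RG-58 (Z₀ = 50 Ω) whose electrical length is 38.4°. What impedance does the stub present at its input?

Z_in ≈ +j39.6 Ω

tan(βl) = 0.793
For a short-circuited stub, Z_in = jZ_0·tan(βl)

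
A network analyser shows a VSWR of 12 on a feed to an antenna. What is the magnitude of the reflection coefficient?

|Γ| = (S − 1)/(S + 1) = (12 − 1)/(12 + 1) = 11/13

|Γ| ≈ 0.846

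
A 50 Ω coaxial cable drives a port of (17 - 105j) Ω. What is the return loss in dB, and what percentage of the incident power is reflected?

RL ≈ 1.07 dB; 78.1% of incident power reflected

Γ = (-33 − j105)/(67 − j105), |Γ| = 0.884
RL = −20·log₁₀(0.884) = 1.07 dB
P_refl/P_inc = |Γ|² = 0.781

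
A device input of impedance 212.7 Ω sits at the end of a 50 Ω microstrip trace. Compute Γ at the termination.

Γ = 0.619

Γ = (Z_L − Z_0)/(Z_L + Z_0) = (212.7 − 50)/(212.7 + 50) = 162.7/262.7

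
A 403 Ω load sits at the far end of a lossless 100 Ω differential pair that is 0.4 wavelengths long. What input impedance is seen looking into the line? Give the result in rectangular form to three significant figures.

Z_in ≈ 64.3 + j116 Ω

βl = 2π × 0.4 = 144°
tan(βl) = tan(144°) = -0.727
Z_in = Z_0·(Z_L + jZ_0·tanβl)/(Z_0 + jZ_L·tanβl)
     = 100·(403 − j72.7)/(100 − j293)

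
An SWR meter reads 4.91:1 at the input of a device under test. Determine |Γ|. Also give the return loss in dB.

|Γ| ≈ 0.662; return loss ≈ 3.59 dB

|Γ| = (S − 1)/(S + 1) = (4.91 − 1)/(4.91 + 1) = 3.91/5.91
RL = −20·log₁₀|Γ| = −20·log₁₀(0.662)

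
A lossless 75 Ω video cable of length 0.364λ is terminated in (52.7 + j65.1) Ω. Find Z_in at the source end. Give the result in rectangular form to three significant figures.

βl = 2π × 0.364 = 131°
tan(βl) = tan(131°) = -1.15
Z_in = Z_0·(Z_L + jZ_0·tanβl)/(Z_0 + jZ_L·tanβl)
     = 75·(52.7 − j21.1)/(150 − j60.5)

Z_in ≈ 26.3 + j0.105 Ω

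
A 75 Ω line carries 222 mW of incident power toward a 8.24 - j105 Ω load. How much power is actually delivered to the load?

|Γ| = |(-66.76 − j105)/(83.24 − j105)| = 0.929
|Γ|² = 0.862
P_refl = |Γ|²·P_inc = 191 mW, P_del = (1 − |Γ|²)·P_inc = 30.6 mW

P_delivered ≈ 30.6 mW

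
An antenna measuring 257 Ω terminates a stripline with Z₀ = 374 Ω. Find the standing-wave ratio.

VSWR ≈ 1.46

For a purely resistive load, VSWR = R_L/Z_0 or Z_0/R_L (whichever > 1) = 374/257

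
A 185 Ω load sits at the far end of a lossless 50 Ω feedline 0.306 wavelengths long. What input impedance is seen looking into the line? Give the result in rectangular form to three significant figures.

Z_in ≈ 15.2 + j16.9 Ω

βl = 2π × 0.306 = 110°
tan(βl) = tan(110°) = -2.72
Z_in = Z_0·(Z_L + jZ_0·tanβl)/(Z_0 + jZ_L·tanβl)
     = 50·(185 − j136)/(50 − j504)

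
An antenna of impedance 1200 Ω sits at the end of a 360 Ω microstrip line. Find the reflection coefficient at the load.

Γ = 0.538

Γ = (Z_L − Z_0)/(Z_L + Z_0) = (1200 − 360)/(1200 + 360) = 840/1560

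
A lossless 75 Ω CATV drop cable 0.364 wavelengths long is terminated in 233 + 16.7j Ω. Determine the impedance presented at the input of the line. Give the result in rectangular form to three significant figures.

βl = 2π × 0.364 = 131°
tan(βl) = tan(131°) = -1.15
Z_in = Z_0·(Z_L + jZ_0·tanβl)/(Z_0 + jZ_L·tanβl)
     = 75·(233 − j69.5)/(94.2 − j268)

Z_in ≈ 37.8 + j52 Ω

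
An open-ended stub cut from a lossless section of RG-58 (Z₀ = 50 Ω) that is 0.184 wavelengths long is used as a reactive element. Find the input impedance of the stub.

Z_in ≈ −j22 Ω

βl = 2π × 0.184 = 66.2°
tan(βl) = 2.27
For an open-ended stub, Z_in = −jZ_0·cot(βl) = −jZ_0/tan(βl)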